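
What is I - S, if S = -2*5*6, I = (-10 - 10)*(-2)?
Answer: 100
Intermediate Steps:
I = 40 (I = -20*(-2) = 40)
S = -60 (S = -10*6 = -60)
I - S = 40 - 1*(-60) = 40 + 60 = 100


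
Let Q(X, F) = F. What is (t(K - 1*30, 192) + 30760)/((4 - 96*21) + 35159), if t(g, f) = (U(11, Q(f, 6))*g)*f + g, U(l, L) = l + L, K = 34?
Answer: 43820/33147 ≈ 1.3220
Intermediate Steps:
U(l, L) = L + l
t(g, f) = g + 17*f*g (t(g, f) = ((6 + 11)*g)*f + g = (17*g)*f + g = 17*f*g + g = g + 17*f*g)
(t(K - 1*30, 192) + 30760)/((4 - 96*21) + 35159) = ((34 - 1*30)*(1 + 17*192) + 30760)/((4 - 96*21) + 35159) = ((34 - 30)*(1 + 3264) + 30760)/((4 - 2016) + 35159) = (4*3265 + 30760)/(-2012 + 35159) = (13060 + 30760)/33147 = 43820*(1/33147) = 43820/33147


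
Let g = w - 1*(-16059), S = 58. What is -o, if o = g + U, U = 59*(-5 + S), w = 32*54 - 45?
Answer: -20869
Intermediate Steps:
w = 1683 (w = 1728 - 45 = 1683)
U = 3127 (U = 59*(-5 + 58) = 59*53 = 3127)
g = 17742 (g = 1683 - 1*(-16059) = 1683 + 16059 = 17742)
o = 20869 (o = 17742 + 3127 = 20869)
-o = -1*20869 = -20869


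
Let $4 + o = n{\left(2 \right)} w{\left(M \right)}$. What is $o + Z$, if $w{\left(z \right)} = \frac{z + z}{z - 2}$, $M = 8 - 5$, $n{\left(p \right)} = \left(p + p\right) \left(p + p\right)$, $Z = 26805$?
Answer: $26897$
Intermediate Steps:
$n{\left(p \right)} = 4 p^{2}$ ($n{\left(p \right)} = 2 p 2 p = 4 p^{2}$)
$M = 3$ ($M = 8 - 5 = 3$)
$w{\left(z \right)} = \frac{2 z}{-2 + z}$
$o = 92$ ($o = -4 + 4 \cdot 2^{2} \cdot 2 \cdot 3 \frac{1}{-2 + 3} = -4 + 4 \cdot 4 \cdot 2 \cdot 3 \cdot 1^{-1} = -4 + 16 \cdot 2 \cdot 3 \cdot 1 = -4 + 16 \cdot 6 = -4 + 96 = 92$)
$o + Z = 92 + 26805 = 26897$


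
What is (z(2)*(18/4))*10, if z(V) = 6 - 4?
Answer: 90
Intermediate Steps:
z(V) = 2
(z(2)*(18/4))*10 = (2*(18/4))*10 = (2*(18*(¼)))*10 = (2*(9/2))*10 = 9*10 = 90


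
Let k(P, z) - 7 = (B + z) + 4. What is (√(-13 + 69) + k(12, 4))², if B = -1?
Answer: 252 + 56*√14 ≈ 461.53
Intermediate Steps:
k(P, z) = 10 + z (k(P, z) = 7 + ((-1 + z) + 4) = 7 + (3 + z) = 10 + z)
(√(-13 + 69) + k(12, 4))² = (√(-13 + 69) + (10 + 4))² = (√56 + 14)² = (2*√14 + 14)² = (14 + 2*√14)²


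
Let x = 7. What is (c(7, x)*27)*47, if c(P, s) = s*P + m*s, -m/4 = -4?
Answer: 204309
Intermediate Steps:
m = 16 (m = -4*(-4) = 16)
c(P, s) = 16*s + P*s (c(P, s) = s*P + 16*s = P*s + 16*s = 16*s + P*s)
(c(7, x)*27)*47 = ((7*(16 + 7))*27)*47 = ((7*23)*27)*47 = (161*27)*47 = 4347*47 = 204309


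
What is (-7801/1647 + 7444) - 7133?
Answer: 504416/1647 ≈ 306.26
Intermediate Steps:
(-7801/1647 + 7444) - 7133 = 12252467/1647 - 7133 = 504416/1647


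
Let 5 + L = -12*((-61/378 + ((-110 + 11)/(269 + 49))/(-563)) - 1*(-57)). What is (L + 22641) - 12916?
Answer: 16990015736/1879857 ≈ 9037.9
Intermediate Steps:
L = -1291593589/1879857 (L = -5 - 12*((-61/378 + ((-110 + 11)/(269 + 49))/(-563)) - 1*(-57)) = -5 - 12*((-61*1/378 - 99/318*(-1/563)) + 57) = -5 - 12*((-61/378 - 99*1/318*(-1/563)) + 57) = -5 - 12*((-61/378 - 33/106*(-1/563)) + 57) = -5 - 12*((-61/378 + 33/59678) + 57) = -5 - 12*(-906971/5639571 + 57) = -5 - 12*320548576/5639571 = -5 - 1282194304/1879857 = -1291593589/1879857 ≈ -687.07)
(L + 22641) - 12916 = (-1291593589/1879857 + 22641) - 12916 = 41270248748/1879857 - 12916 = 16990015736/1879857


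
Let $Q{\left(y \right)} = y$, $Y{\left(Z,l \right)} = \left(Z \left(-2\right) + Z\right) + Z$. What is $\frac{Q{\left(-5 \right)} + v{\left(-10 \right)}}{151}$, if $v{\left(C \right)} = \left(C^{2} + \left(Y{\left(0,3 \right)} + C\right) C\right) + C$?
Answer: $\frac{185}{151} \approx 1.2252$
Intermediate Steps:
$Y{\left(Z,l \right)} = 0$ ($Y{\left(Z,l \right)} = \left(- 2 Z + Z\right) + Z = - Z + Z = 0$)
$v{\left(C \right)} = C + 2 C^{2}$ ($v{\left(C \right)} = \left(C^{2} + \left(0 + C\right) C\right) + C = \left(C^{2} + C C\right) + C = \left(C^{2} + C^{2}\right) + C = 2 C^{2} + C = C + 2 C^{2}$)
$\frac{Q{\left(-5 \right)} + v{\left(-10 \right)}}{151} = \frac{-5 - 10 \left(1 + 2 \left(-10\right)\right)}{151} = \left(-5 - 10 \left(1 - 20\right)\right) \frac{1}{151} = \left(-5 - -190\right) \frac{1}{151} = \left(-5 + 190\right) \frac{1}{151} = 185 \cdot \frac{1}{151} = \frac{185}{151}$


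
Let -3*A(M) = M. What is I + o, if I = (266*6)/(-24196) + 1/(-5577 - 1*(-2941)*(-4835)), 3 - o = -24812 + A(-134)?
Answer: 5728981475670667/231284603820 ≈ 24770.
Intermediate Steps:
A(M) = -M/3
o = 74311/3 (o = 3 - (-24812 - ⅓*(-134)) = 3 - (-24812 + 134/3) = 3 - 1*(-74302/3) = 3 + 74302/3 = 74311/3 ≈ 24770.)
I = -5085272891/77094867940 (I = 1596*(-1/24196) - 1/4835/(-5577 + 2941) = -399/6049 - 1/4835/(-2636) = -399/6049 - 1/2636*(-1/4835) = -399/6049 + 1/12745060 = -5085272891/77094867940 ≈ -0.065961)
I + o = -5085272891/77094867940 + 74311/3 = 5728981475670667/231284603820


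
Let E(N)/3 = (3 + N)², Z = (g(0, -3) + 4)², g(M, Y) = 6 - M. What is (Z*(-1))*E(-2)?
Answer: -300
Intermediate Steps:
Z = 100 (Z = ((6 - 1*0) + 4)² = ((6 + 0) + 4)² = (6 + 4)² = 10² = 100)
E(N) = 3*(3 + N)²
(Z*(-1))*E(-2) = (100*(-1))*(3*(3 - 2)²) = -300*1² = -300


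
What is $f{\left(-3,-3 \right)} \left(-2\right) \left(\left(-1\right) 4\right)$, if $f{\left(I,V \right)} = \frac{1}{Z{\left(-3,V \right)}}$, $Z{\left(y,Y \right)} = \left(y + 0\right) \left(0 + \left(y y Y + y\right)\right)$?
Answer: $\frac{4}{45} \approx 0.088889$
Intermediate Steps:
$Z{\left(y,Y \right)} = y \left(y + Y y^{2}\right)$ ($Z{\left(y,Y \right)} = y \left(0 + \left(y^{2} Y + y\right)\right) = y \left(0 + \left(Y y^{2} + y\right)\right) = y \left(0 + \left(y + Y y^{2}\right)\right) = y \left(y + Y y^{2}\right)$)
$f{\left(I,V \right)} = \frac{1}{9 - 27 V}$ ($f{\left(I,V \right)} = \frac{1}{\left(-3\right)^{2} \left(1 + V \left(-3\right)\right)} = \frac{1}{9 \left(1 - 3 V\right)} = \frac{1}{9 - 27 V}$)
$f{\left(-3,-3 \right)} \left(-2\right) \left(\left(-1\right) 4\right) = \frac{1}{9 \left(1 - -9\right)} \left(-2\right) \left(\left(-1\right) 4\right) = \frac{1}{9 \left(1 + 9\right)} \left(-2\right) \left(-4\right) = \frac{1}{9 \cdot 10} \left(-2\right) \left(-4\right) = \frac{1}{9} \cdot \frac{1}{10} \left(-2\right) \left(-4\right) = \frac{1}{90} \left(-2\right) \left(-4\right) = \left(- \frac{1}{45}\right) \left(-4\right) = \frac{4}{45}$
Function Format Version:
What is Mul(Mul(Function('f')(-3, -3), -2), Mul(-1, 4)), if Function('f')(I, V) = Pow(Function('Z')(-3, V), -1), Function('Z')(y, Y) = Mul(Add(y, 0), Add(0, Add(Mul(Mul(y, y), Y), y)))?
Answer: Rational(4, 45) ≈ 0.088889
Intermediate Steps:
Function('Z')(y, Y) = Mul(y, Add(y, Mul(Y, Pow(y, 2)))) (Function('Z')(y, Y) = Mul(y, Add(0, Add(Mul(Pow(y, 2), Y), y))) = Mul(y, Add(0, Add(Mul(Y, Pow(y, 2)), y))) = Mul(y, Add(0, Add(y, Mul(Y, Pow(y, 2))))) = Mul(y, Add(y, Mul(Y, Pow(y, 2)))))
Function('f')(I, V) = Pow(Add(9, Mul(-27, V)), -1) (Function('f')(I, V) = Pow(Mul(Pow(-3, 2), Add(1, Mul(V, -3))), -1) = Pow(Mul(9, Add(1, Mul(-3, V))), -1) = Pow(Add(9, Mul(-27, V)), -1))
Mul(Mul(Function('f')(-3, -3), -2), Mul(-1, 4)) = Mul(Mul(Mul(Rational(1, 9), Pow(Add(1, Mul(-3, -3)), -1)), -2), Mul(-1, 4)) = Mul(Mul(Mul(Rational(1, 9), Pow(Add(1, 9), -1)), -2), -4) = Mul(Mul(Mul(Rational(1, 9), Pow(10, -1)), -2), -4) = Mul(Mul(Mul(Rational(1, 9), Rational(1, 10)), -2), -4) = Mul(Mul(Rational(1, 90), -2), -4) = Mul(Rational(-1, 45), -4) = Rational(4, 45)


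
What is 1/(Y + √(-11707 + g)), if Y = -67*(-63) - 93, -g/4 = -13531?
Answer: 1376/5665989 - √4713/5665989 ≈ 0.00023074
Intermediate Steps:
g = 54124 (g = -4*(-13531) = 54124)
Y = 4128 (Y = 4221 - 93 = 4128)
1/(Y + √(-11707 + g)) = 1/(4128 + √(-11707 + 54124)) = 1/(4128 + √42417) = 1/(4128 + 3*√4713)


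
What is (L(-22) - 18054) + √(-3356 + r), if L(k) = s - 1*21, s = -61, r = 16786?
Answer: -18136 + √13430 ≈ -18020.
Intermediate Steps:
L(k) = -82 (L(k) = -61 - 1*21 = -61 - 21 = -82)
(L(-22) - 18054) + √(-3356 + r) = (-82 - 18054) + √(-3356 + 16786) = -18136 + √13430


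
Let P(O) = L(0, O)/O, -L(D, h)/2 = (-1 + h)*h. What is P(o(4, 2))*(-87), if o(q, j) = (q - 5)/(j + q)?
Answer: -203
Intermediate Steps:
L(D, h) = -2*h*(-1 + h) (L(D, h) = -2*(-1 + h)*h = -2*h*(-1 + h))
o(q, j) = (-5 + q)/(j + q)
P(O) = 2 - 2*O (P(O) = (2*O*(1 - O))/O = 2 - 2*O)
P(o(4, 2))*(-87) = (2 - 2*(-5 + 4)/(2 + 4))*(-87) = (2 - 2*(-1)/6)*(-87) = (2 - (-1)/3)*(-87) = (2 - 2*(-⅙))*(-87) = (2 + ⅓)*(-87) = (7/3)*(-87) = -203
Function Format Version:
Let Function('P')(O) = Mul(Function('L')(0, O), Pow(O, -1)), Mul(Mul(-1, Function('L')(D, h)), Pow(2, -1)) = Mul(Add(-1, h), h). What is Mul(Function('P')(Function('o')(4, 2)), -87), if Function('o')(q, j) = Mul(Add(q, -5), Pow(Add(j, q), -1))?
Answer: -203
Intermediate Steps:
Function('L')(D, h) = Mul(-2, h, Add(-1, h)) (Function('L')(D, h) = Mul(-2, Mul(Add(-1, h), h)) = Mul(-2, Mul(h, Add(-1, h))) = Mul(-2, h, Add(-1, h)))
Function('o')(q, j) = Mul(Pow(Add(j, q), -1), Add(-5, q)) (Function('o')(q, j) = Mul(Add(-5, q), Pow(Add(j, q), -1)) = Mul(Pow(Add(j, q), -1), Add(-5, q)))
Function('P')(O) = Add(2, Mul(-2, O)) (Function('P')(O) = Mul(Mul(2, O, Add(1, Mul(-1, O))), Pow(O, -1)) = Add(2, Mul(-2, O)))
Mul(Function('P')(Function('o')(4, 2)), -87) = Mul(Add(2, Mul(-2, Mul(Pow(Add(2, 4), -1), Add(-5, 4)))), -87) = Mul(Add(2, Mul(-2, Mul(Pow(6, -1), -1))), -87) = Mul(Add(2, Mul(-2, Mul(Rational(1, 6), -1))), -87) = Mul(Add(2, Mul(-2, Rational(-1, 6))), -87) = Mul(Add(2, Rational(1, 3)), -87) = Mul(Rational(7, 3), -87) = -203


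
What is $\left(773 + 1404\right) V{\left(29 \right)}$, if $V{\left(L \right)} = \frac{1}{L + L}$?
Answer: $\frac{2177}{58} \approx 37.534$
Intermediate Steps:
$V{\left(L \right)} = \frac{1}{2 L}$
$\left(773 + 1404\right) V{\left(29 \right)} = \left(773 + 1404\right) \frac{1}{2 \cdot 29} = 2177 \cdot \frac{1}{2} \cdot \frac{1}{29} = 2177 \cdot \frac{1}{58} = \frac{2177}{58}$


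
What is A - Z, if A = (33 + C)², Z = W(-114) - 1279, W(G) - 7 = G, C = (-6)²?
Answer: 6147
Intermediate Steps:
C = 36
W(G) = 7 + G
Z = -1386 (Z = (7 - 114) - 1279 = -107 - 1279 = -1386)
A = 4761 (A = (33 + 36)² = 69² = 4761)
A - Z = 4761 - 1*(-1386) = 4761 + 1386 = 6147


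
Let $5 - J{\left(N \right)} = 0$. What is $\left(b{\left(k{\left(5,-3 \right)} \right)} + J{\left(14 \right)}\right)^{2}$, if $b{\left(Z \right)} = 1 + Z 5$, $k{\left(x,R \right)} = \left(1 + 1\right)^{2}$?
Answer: $676$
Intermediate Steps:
$k{\left(x,R \right)} = 4$ ($k{\left(x,R \right)} = 2^{2} = 4$)
$J{\left(N \right)} = 5$ ($J{\left(N \right)} = 5 - 0 = 5 + 0 = 5$)
$b{\left(Z \right)} = 1 + 5 Z$
$\left(b{\left(k{\left(5,-3 \right)} \right)} + J{\left(14 \right)}\right)^{2} = \left(\left(1 + 5 \cdot 4\right) + 5\right)^{2} = \left(\left(1 + 20\right) + 5\right)^{2} = \left(21 + 5\right)^{2} = 26^{2} = 676$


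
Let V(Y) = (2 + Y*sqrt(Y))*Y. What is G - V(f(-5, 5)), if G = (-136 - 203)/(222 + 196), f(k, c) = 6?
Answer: -5355/418 - 36*sqrt(6) ≈ -100.99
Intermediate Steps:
V(Y) = Y*(2 + Y**(3/2)) (V(Y) = (2 + Y**(3/2))*Y = Y*(2 + Y**(3/2)))
G = -339/418 ≈ -0.81100
G - V(f(-5, 5)) = -339/418 - (6**(5/2) + 2*6) = -339/418 - (36*sqrt(6) + 12) = -339/418 - (12 + 36*sqrt(6)) = -339/418 + (-12 - 36*sqrt(6)) = -5355/418 - 36*sqrt(6)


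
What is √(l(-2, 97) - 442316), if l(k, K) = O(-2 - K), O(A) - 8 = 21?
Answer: 3*I*√49143 ≈ 665.05*I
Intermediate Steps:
O(A) = 29 (O(A) = 8 + 21 = 29)
l(k, K) = 29
√(l(-2, 97) - 442316) = √(29 - 442316) = √(-442287) = 3*I*√49143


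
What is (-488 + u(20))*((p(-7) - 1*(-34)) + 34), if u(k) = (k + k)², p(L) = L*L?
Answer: 130104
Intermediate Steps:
p(L) = L²
u(k) = 4*k² (u(k) = (2*k)² = 4*k²)
(-488 + u(20))*((p(-7) - 1*(-34)) + 34) = (-488 + 4*20²)*(((-7)² - 1*(-34)) + 34) = (-488 + 4*400)*((49 + 34) + 34) = (-488 + 1600)*(83 + 34) = 1112*117 = 130104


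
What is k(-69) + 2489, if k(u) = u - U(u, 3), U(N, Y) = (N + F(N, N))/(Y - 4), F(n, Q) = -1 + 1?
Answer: 2351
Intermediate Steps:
F(n, Q) = 0
U(N, Y) = N/(-4 + Y) (U(N, Y) = (N + 0)/(Y - 4) = N/(-4 + Y))
k(u) = 2*u (k(u) = u - u/(-4 + 3) = u - u/(-1) = u - u*(-1) = u - (-1)*u = u + u = 2*u)
k(-69) + 2489 = 2*(-69) + 2489 = -138 + 2489 = 2351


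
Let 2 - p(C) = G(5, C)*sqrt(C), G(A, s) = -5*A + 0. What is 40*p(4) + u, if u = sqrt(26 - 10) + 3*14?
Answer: 2126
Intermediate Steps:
G(A, s) = -5*A
p(C) = 2 + 25*sqrt(C) (p(C) = 2 - (-5*5)*sqrt(C) = 2 - (-25)*sqrt(C) = 2 + 25*sqrt(C))
u = 46 (u = sqrt(16) + 42 = 4 + 42 = 46)
40*p(4) + u = 40*(2 + 25*sqrt(4)) + 46 = 40*(2 + 25*2) + 46 = 40*(2 + 50) + 46 = 40*52 + 46 = 2080 + 46 = 2126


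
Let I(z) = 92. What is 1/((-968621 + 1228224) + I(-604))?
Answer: 1/259695 ≈ 3.8507e-6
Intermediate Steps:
1/((-968621 + 1228224) + I(-604)) = 1/((-968621 + 1228224) + 92) = 1/(259603 + 92) = 1/259695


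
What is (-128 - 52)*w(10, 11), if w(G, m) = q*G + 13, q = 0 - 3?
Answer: 3060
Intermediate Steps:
q = -3
w(G, m) = 13 - 3*G (w(G, m) = -3*G + 13 = 13 - 3*G)
(-128 - 52)*w(10, 11) = (-128 - 52)*(13 - 3*10) = -180*(13 - 30) = -180*(-17) = 3060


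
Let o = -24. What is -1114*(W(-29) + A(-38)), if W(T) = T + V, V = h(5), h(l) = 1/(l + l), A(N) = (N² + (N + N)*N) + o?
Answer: -23834587/5 ≈ -4.7669e+6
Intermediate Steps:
A(N) = -24 + 3*N² (A(N) = (N² + (N + N)*N) - 24 = (N² + (2*N)*N) - 24 = (N² + 2*N²) - 24 = 3*N² - 24 = -24 + 3*N²)
h(l) = 1/(2*l)
V = ⅒ (V = (½)/5 = (½)*(⅕) = ⅒ ≈ 0.10000)
W(T) = ⅒ + T (W(T) = T + ⅒ = ⅒ + T)
-1114*(W(-29) + A(-38)) = -1114*((⅒ - 29) + (-24 + 3*(-38)²)) = -1114*(-289/10 + (-24 + 3*1444)) = -1114*(-289/10 + (-24 + 4332)) = -1114*(-289/10 + 4308) = -1114*42791/10 = -23834587/5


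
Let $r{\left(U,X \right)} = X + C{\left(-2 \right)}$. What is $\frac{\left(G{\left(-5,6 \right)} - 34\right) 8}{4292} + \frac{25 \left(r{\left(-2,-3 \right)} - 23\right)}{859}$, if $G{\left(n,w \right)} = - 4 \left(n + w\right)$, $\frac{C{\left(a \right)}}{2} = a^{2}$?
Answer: $- \frac{548134}{921707} \approx -0.59469$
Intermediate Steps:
$C{\left(a \right)} = 2 a^{2}$
$G{\left(n,w \right)} = - 4 n - 4 w$
$r{\left(U,X \right)} = 8 + X$ ($r{\left(U,X \right)} = X + 2 \left(-2\right)^{2} = X + 2 \cdot 4 = X + 8 = 8 + X$)
$\frac{\left(G{\left(-5,6 \right)} - 34\right) 8}{4292} + \frac{25 \left(r{\left(-2,-3 \right)} - 23\right)}{859} = \frac{\left(\left(\left(-4\right) \left(-5\right) - 24\right) - 34\right) 8}{4292} + \frac{25 \left(\left(8 - 3\right) - 23\right)}{859} = \left(\left(20 - 24\right) - 34\right) 8 \cdot \frac{1}{4292} + 25 \left(5 - 23\right) \frac{1}{859} = \left(-4 - 34\right) 8 \cdot \frac{1}{4292} + 25 \left(-18\right) \frac{1}{859} = \left(-38\right) 8 \cdot \frac{1}{4292} - \frac{450}{859} = \left(-304\right) \frac{1}{4292} - \frac{450}{859} = - \frac{76}{1073} - \frac{450}{859} = - \frac{548134}{921707}$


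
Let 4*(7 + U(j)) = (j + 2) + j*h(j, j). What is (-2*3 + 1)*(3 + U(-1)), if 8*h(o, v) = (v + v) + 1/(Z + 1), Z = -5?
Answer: 2355/128 ≈ 18.398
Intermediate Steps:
h(o, v) = -1/32 + v/4 (h(o, v) = ((v + v) + 1/(-5 + 1))/8 = (2*v + 1/(-4))/8 = (2*v - ¼)/8 = (-¼ + 2*v)/8 = -1/32 + v/4)
U(j) = -13/2 + j/4 + j*(-1/32 + j/4)/4 (U(j) = -7 + ((j + 2) + j*(-1/32 + j/4))/4 = -7 + ((2 + j) + j*(-1/32 + j/4))/4 = -7 + (2 + j + j*(-1/32 + j/4))/4 = -7 + (½ + j/4 + j*(-1/32 + j/4)/4) = -13/2 + j/4 + j*(-1/32 + j/4)/4)
(-2*3 + 1)*(3 + U(-1)) = (-2*3 + 1)*(3 + (-13/2 + (1/16)*(-1)² + (31/128)*(-1))) = (-6 + 1)*(3 + (-13/2 + (1/16)*1 - 31/128)) = -5*(3 + (-13/2 + 1/16 - 31/128)) = -5*(3 - 855/128) = -5*(-471/128) = 2355/128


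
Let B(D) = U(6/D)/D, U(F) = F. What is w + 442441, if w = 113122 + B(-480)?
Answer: 21333619201/38400 ≈ 5.5556e+5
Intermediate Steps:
B(D) = 6/D² (B(D) = (6/D)/D = 6/D²)
w = 4343884801/38400 (w = 113122 + 6/(-480)² = 113122 + 6*(1/230400) = 113122 + 1/38400 = 4343884801/38400 ≈ 1.1312e+5)
w + 442441 = 4343884801/38400 + 442441 = 21333619201/38400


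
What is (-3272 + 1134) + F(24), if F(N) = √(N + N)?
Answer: -2138 + 4*√3 ≈ -2131.1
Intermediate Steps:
F(N) = √2*√N (F(N) = √(2*N) = √2*√N)
(-3272 + 1134) + F(24) = (-3272 + 1134) + √2*√24 = -2138 + √2*(2*√6) = -2138 + 4*√3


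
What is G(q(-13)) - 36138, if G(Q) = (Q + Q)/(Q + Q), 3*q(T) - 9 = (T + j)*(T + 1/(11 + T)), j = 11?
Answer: -36137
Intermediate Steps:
q(T) = 3 + (11 + T)*(T + 1/(11 + T))/3 (q(T) = 3 + ((T + 11)*(T + 1/(11 + T)))/3 = 3 + ((11 + T)*(T + 1/(11 + T)))/3 = 3 + (11 + T)*(T + 1/(11 + T))/3)
G(Q) = 1 (G(Q) = (2*Q)/((2*Q)) = (2*Q)*(1/(2*Q)) = 1)
G(q(-13)) - 36138 = 1 - 36138 = -36137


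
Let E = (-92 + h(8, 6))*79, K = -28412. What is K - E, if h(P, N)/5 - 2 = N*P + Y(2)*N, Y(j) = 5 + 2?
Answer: -57484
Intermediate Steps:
Y(j) = 7
h(P, N) = 10 + 35*N + 5*N*P (h(P, N) = 10 + 5*(N*P + 7*N) = 10 + 5*(7*N + N*P) = 10 + (35*N + 5*N*P) = 10 + 35*N + 5*N*P)
E = 29072 (E = (-92 + (10 + 35*6 + 5*6*8))*79 = (-92 + (10 + 210 + 240))*79 = (-92 + 460)*79 = 368*79 = 29072)
K - E = -28412 - 1*29072 = -28412 - 29072 = -57484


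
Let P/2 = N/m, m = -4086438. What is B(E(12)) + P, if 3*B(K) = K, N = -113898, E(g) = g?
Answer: 5966/1471 ≈ 4.0557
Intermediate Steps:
B(K) = K/3
P = 82/1471 (P = 2*(-113898/(-4086438)) = 2*(-113898*(-1/4086438)) = 2*(41/1471) = 82/1471 ≈ 0.055744)
B(E(12)) + P = (1/3)*12 + 82/1471 = 4 + 82/1471 = 5966/1471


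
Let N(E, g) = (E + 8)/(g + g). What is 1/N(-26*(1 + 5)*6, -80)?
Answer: 5/29 ≈ 0.17241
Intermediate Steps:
N(E, g) = (8 + E)/(2*g) (N(E, g) = (8 + E)/((2*g)) = (8 + E)*(1/(2*g)) = (8 + E)/(2*g))
1/N(-26*(1 + 5)*6, -80) = 1/((1/2)*(8 - 26*(1 + 5)*6)/(-80)) = 1/((1/2)*(-1/80)*(8 - 156*6)) = 1/((1/2)*(-1/80)*(8 - 26*36)) = 1/((1/2)*(-1/80)*(8 - 936)) = 1/((1/2)*(-1/80)*(-928)) = 1/(29/5) = 5/29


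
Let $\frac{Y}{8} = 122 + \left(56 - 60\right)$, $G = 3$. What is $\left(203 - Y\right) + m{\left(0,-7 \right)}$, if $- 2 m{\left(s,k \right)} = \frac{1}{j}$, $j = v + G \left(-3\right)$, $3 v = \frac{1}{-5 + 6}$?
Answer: $- \frac{38529}{52} \approx -740.94$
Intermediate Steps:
$v = \frac{1}{3}$ ($v = \frac{1}{3 \left(-5 + 6\right)} = \frac{1}{3 \cdot 1} = \frac{1}{3} \cdot 1 = \frac{1}{3} \approx 0.33333$)
$Y = 944$ ($Y = 8 \left(122 + \left(56 - 60\right)\right) = 8 \left(122 - 4\right) = 8 \cdot 118 = 944$)
$j = - \frac{26}{3}$ ($j = \frac{1}{3} + 3 \left(-3\right) = \frac{1}{3} - 9 = - \frac{26}{3} \approx -8.6667$)
$m{\left(s,k \right)} = \frac{3}{52}$ ($m{\left(s,k \right)} = - \frac{1}{2 \left(- \frac{26}{3}\right)} = \left(- \frac{1}{2}\right) \left(- \frac{3}{26}\right) = \frac{3}{52}$)
$\left(203 - Y\right) + m{\left(0,-7 \right)} = \left(203 - 944\right) + \frac{3}{52} = -741 + \frac{3}{52} = - \frac{38529}{52}$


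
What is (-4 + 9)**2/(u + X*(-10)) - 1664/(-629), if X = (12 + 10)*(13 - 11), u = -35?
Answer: 30987/11951 ≈ 2.5928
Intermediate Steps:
X = 44 (X = 22*2 = 44)
(-4 + 9)**2/(u + X*(-10)) - 1664/(-629) = (-4 + 9)**2/(-35 + 44*(-10)) - 1664/(-629) = 5**2/(-35 - 440) - 1664*(-1/629) = 25/(-475) + 1664/629 = 25*(-1/475) + 1664/629 = -1/19 + 1664/629 = 30987/11951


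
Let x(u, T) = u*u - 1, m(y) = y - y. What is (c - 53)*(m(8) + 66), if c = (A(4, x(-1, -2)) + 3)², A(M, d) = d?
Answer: -2904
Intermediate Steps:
m(y) = 0
x(u, T) = -1 + u² (x(u, T) = u² - 1 = -1 + u²)
c = 9 (c = ((-1 + (-1)²) + 3)² = ((-1 + 1) + 3)² = (0 + 3)² = 3² = 9)
(c - 53)*(m(8) + 66) = (9 - 53)*(0 + 66) = -44*66 = -2904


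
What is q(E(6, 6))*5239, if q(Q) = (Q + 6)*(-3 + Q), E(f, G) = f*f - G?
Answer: 5092308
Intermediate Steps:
E(f, G) = f**2 - G
q(Q) = (-3 + Q)*(6 + Q) (q(Q) = (6 + Q)*(-3 + Q) = (-3 + Q)*(6 + Q))
q(E(6, 6))*5239 = (-18 + (6**2 - 1*6)**2 + 3*(6**2 - 1*6))*5239 = (-18 + (36 - 6)**2 + 3*(36 - 6))*5239 = (-18 + 30**2 + 3*30)*5239 = (-18 + 900 + 90)*5239 = 972*5239 = 5092308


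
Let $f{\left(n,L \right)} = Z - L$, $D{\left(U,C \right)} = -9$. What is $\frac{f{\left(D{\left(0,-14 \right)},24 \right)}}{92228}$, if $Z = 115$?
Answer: $\frac{91}{92228} \approx 0.00098669$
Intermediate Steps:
$f{\left(n,L \right)} = 115 - L$
$\frac{f{\left(D{\left(0,-14 \right)},24 \right)}}{92228} = \frac{115 - 24}{92228} = \left(115 - 24\right) \frac{1}{92228} = 91 \cdot \frac{1}{92228} = \frac{91}{92228}$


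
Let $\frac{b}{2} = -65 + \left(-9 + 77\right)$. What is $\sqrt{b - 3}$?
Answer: $\sqrt{3} \approx 1.732$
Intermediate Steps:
$b = 6$ ($b = 2 \left(-65 + \left(-9 + 77\right)\right) = 2 \left(-65 + 68\right) = 2 \cdot 3 = 6$)
$\sqrt{b - 3} = \sqrt{6 - 3} = \sqrt{3}$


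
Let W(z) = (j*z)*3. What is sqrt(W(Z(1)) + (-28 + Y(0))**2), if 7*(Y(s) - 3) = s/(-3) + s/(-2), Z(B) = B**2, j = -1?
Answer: sqrt(622) ≈ 24.940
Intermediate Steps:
Y(s) = 3 - 5*s/42 (Y(s) = 3 + (s/(-3) + s/(-2))/7 = 3 + (s*(-1/3) + s*(-1/2))/7 = 3 + (-s/3 - s/2)/7 = 3 + (-5*s/6)/7 = 3 - 5*s/42)
W(z) = -3*z (W(z) = -z*3 = -3*z)
sqrt(W(Z(1)) + (-28 + Y(0))**2) = sqrt(-3*1**2 + (-28 + (3 - 5/42*0))**2) = sqrt(-3*1 + (-28 + (3 + 0))**2) = sqrt(-3 + (-28 + 3)**2) = sqrt(-3 + (-25)**2) = sqrt(-3 + 625) = sqrt(622)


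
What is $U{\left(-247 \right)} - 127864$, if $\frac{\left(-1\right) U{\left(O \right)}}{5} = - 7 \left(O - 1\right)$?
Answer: $-136544$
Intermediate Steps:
$U{\left(O \right)} = -35 + 35 O$ ($U{\left(O \right)} = - 5 \left(- 7 \left(O - 1\right)\right) = - 5 \left(- 7 \left(-1 + O\right)\right) = - 5 \left(7 - 7 O\right) = -35 + 35 O$)
$U{\left(-247 \right)} - 127864 = \left(-35 + 35 \left(-247\right)\right) - 127864 = \left(-35 - 8645\right) - 127864 = -8680 - 127864 = -136544$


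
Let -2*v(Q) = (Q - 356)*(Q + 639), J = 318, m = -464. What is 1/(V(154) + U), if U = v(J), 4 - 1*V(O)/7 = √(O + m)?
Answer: 18211/331655711 + 7*I*√310/331655711 ≈ 5.4909e-5 + 3.7161e-7*I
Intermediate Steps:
v(Q) = -(-356 + Q)*(639 + Q)/2 (v(Q) = -(Q - 356)*(Q + 639)/2 = -(-356 + Q)*(639 + Q)/2)
V(O) = 28 - 7*√(-464 + O) (V(O) = 28 - 7*√(O - 464) = 28 - 7*√(-464 + O))
U = 18183 (U = 113742 - 283/2*318 - ½*318² = 113742 - 44997 - ½*101124 = 113742 - 44997 - 50562 = 18183)
1/(V(154) + U) = 1/((28 - 7*√(-464 + 154)) + 18183) = 1/((28 - 7*I*√310) + 18183) = 1/(18211 - 7*I*√310)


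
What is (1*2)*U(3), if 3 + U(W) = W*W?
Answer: 12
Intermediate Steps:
U(W) = -3 + W² (U(W) = -3 + W*W = -3 + W²)
(1*2)*U(3) = (1*2)*(-3 + 3²) = 2*(-3 + 9) = 2*6 = 12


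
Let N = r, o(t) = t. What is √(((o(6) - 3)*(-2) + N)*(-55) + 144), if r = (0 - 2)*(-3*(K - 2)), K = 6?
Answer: 3*I*√94 ≈ 29.086*I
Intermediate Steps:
r = 24 (r = (0 - 2)*(-3*(6 - 2)) = -(-6)*4 = -2*(-12) = 24)
N = 24
√(((o(6) - 3)*(-2) + N)*(-55) + 144) = √(((6 - 3)*(-2) + 24)*(-55) + 144) = √((3*(-2) + 24)*(-55) + 144) = √((-6 + 24)*(-55) + 144) = √(18*(-55) + 144) = √(-990 + 144) = √(-846) = 3*I*√94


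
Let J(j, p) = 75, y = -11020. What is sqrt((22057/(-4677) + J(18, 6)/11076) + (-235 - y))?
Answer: sqrt(803579050210289691)/8633742 ≈ 103.83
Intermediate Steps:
sqrt((22057/(-4677) + J(18, 6)/11076) + (-235 - y)) = sqrt((22057/(-4677) + 75/11076) + (-235 - 1*(-11020))) = sqrt((22057*(-1/4677) + 75*(1/11076)) + (-235 + 11020)) = sqrt((-22057/4677 + 25/3692) + 10785) = sqrt(-81317519/17267484 + 10785) = sqrt(186148497421/17267484) = sqrt(803579050210289691)/8633742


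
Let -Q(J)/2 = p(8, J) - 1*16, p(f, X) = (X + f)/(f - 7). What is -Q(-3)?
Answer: -22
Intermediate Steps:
p(f, X) = (X + f)/(-7 + f)
Q(J) = 16 - 2*J (Q(J) = -2*((J + 8)/(-7 + 8) - 1*16) = -2*((8 + J)/1 - 16) = -2*(1*(8 + J) - 16) = -2*((8 + J) - 16) = -2*(-8 + J) = 16 - 2*J)
-Q(-3) = -(16 - 2*(-3)) = -(16 + 6) = -1*22 = -22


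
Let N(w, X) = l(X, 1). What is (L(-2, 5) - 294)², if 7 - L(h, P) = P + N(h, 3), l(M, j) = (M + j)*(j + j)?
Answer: 90000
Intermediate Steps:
l(M, j) = 2*j*(M + j) (l(M, j) = (M + j)*(2*j) = 2*j*(M + j))
N(w, X) = 2 + 2*X (N(w, X) = 2*1*(X + 1) = 2*1*(1 + X) = 2 + 2*X)
L(h, P) = -1 - P (L(h, P) = 7 - (P + (2 + 2*3)) = 7 - (P + (2 + 6)) = 7 - (P + 8) = 7 - (8 + P) = 7 + (-8 - P) = -1 - P)
(L(-2, 5) - 294)² = ((-1 - 1*5) - 294)² = ((-1 - 5) - 294)² = (-6 - 294)² = (-300)² = 90000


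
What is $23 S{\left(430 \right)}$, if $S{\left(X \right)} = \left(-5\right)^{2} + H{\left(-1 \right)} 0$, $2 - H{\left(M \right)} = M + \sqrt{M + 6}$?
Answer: $575$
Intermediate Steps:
$H{\left(M \right)} = 2 - M - \sqrt{6 + M}$ ($H{\left(M \right)} = 2 - \left(M + \sqrt{M + 6}\right) = 2 - \left(M + \sqrt{6 + M}\right) = 2 - M - \sqrt{6 + M}$)
$S{\left(X \right)} = 25$ ($S{\left(X \right)} = \left(-5\right)^{2} + \left(2 - -1 - \sqrt{6 - 1}\right) 0 = 25 + \left(2 + 1 - \sqrt{5}\right) 0 = 25 + \left(3 - \sqrt{5}\right) 0 = 25 + 0 = 25$)
$23 S{\left(430 \right)} = 23 \cdot 25 = 575$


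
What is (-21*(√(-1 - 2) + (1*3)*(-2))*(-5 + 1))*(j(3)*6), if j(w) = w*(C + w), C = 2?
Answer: -45360 + 7560*I*√3 ≈ -45360.0 + 13094.0*I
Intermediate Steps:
j(w) = w*(2 + w)
(-21*(√(-1 - 2) + (1*3)*(-2))*(-5 + 1))*(j(3)*6) = (-21*(√(-1 - 2) + (1*3)*(-2))*(-5 + 1))*((3*(2 + 3))*6) = (-21*(√(-3) + 3*(-2))*(-4))*((3*5)*6) = (-21*(I*√3 - 6)*(-4))*(15*6) = -21*(-6 + I*√3)*(-4)*90 = -21*(24 - 4*I*√3)*90 = (-504 + 84*I*√3)*90 = -45360 + 7560*I*√3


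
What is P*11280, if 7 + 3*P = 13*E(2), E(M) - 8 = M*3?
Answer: 658000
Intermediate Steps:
E(M) = 8 + 3*M (E(M) = 8 + M*3 = 8 + 3*M)
P = 175/3 (P = -7/3 + (13*(8 + 3*2))/3 = -7/3 + (13*(8 + 6))/3 = -7/3 + (13*14)/3 = -7/3 + (1/3)*182 = -7/3 + 182/3 = 175/3 ≈ 58.333)
P*11280 = (175/3)*11280 = 658000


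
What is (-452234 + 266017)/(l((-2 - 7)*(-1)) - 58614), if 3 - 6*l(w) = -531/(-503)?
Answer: 93667151/29482679 ≈ 3.1770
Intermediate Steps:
l(w) = 163/503 (l(w) = ½ - (-177)/(2*(-503)) = ½ - (-177)*(-1)/(2*503) = ½ - ⅙*531/503 = ½ - 177/1006 = 163/503)
(-452234 + 266017)/(l((-2 - 7)*(-1)) - 58614) = (-452234 + 266017)/(163/503 - 58614) = -186217/(-29482679/503) = -186217*(-503/29482679) = 93667151/29482679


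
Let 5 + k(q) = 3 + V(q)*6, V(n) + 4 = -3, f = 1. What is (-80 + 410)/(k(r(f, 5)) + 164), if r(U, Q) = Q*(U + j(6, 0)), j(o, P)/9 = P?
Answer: 11/4 ≈ 2.7500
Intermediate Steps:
j(o, P) = 9*P
V(n) = -7 (V(n) = -4 - 3 = -7)
r(U, Q) = Q*U (r(U, Q) = Q*(U + 9*0) = Q*(U + 0) = Q*U)
k(q) = -44 (k(q) = -5 + (3 - 7*6) = -5 + (3 - 42) = -5 - 39 = -44)
(-80 + 410)/(k(r(f, 5)) + 164) = (-80 + 410)/(-44 + 164) = 330/120 = 330*(1/120) = 11/4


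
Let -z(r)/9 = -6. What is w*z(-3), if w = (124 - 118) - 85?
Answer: -4266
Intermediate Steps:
w = -79 (w = 6 - 85 = -79)
z(r) = 54 (z(r) = -9*(-6) = 54)
w*z(-3) = -79*54 = -4266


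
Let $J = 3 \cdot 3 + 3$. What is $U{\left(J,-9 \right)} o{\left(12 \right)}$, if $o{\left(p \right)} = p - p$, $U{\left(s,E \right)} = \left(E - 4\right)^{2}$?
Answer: $0$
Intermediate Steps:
$J = 12$ ($J = 9 + 3 = 12$)
$U{\left(s,E \right)} = \left(-4 + E\right)^{2}$
$o{\left(p \right)} = 0$
$U{\left(J,-9 \right)} o{\left(12 \right)} = \left(-4 - 9\right)^{2} \cdot 0 = \left(-13\right)^{2} \cdot 0 = 169 \cdot 0 = 0$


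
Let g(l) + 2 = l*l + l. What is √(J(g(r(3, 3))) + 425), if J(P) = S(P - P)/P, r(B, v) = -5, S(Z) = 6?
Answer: 2*√957/3 ≈ 20.624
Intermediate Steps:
g(l) = -2 + l + l² (g(l) = -2 + (l*l + l) = -2 + (l² + l) = -2 + (l + l²) = -2 + l + l²)
J(P) = 6/P
√(J(g(r(3, 3))) + 425) = √(6/(-2 - 5 + (-5)²) + 425) = √(6/(-2 - 5 + 25) + 425) = √(6/18 + 425) = √(6*(1/18) + 425) = √(⅓ + 425) = √(1276/3) = 2*√957/3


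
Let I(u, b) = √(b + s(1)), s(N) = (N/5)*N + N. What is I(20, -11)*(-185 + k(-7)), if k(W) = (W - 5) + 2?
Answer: -273*I*√5 ≈ -610.45*I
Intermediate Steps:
s(N) = N + N²/5 (s(N) = (N*(⅕))*N + N = (N/5)*N + N = N²/5 + N = N + N²/5)
I(u, b) = √(6/5 + b) (I(u, b) = √(b + (⅕)*1*(5 + 1)) = √(b + (⅕)*1*6) = √(b + 6/5) = √(6/5 + b))
k(W) = -3 + W (k(W) = (-5 + W) + 2 = -3 + W)
I(20, -11)*(-185 + k(-7)) = (√(30 + 25*(-11))/5)*(-185 + (-3 - 7)) = (√(30 - 275)/5)*(-185 - 10) = (√(-245)/5)*(-195) = ((7*I*√5)/5)*(-195) = (7*I*√5/5)*(-195) = -273*I*√5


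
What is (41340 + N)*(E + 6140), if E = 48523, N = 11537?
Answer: 2890415451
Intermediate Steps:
(41340 + N)*(E + 6140) = (41340 + 11537)*(48523 + 6140) = 52877*54663 = 2890415451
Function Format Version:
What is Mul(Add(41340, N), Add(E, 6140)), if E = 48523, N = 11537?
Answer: 2890415451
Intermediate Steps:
Mul(Add(41340, N), Add(E, 6140)) = Mul(Add(41340, 11537), Add(48523, 6140)) = Mul(52877, 54663) = 2890415451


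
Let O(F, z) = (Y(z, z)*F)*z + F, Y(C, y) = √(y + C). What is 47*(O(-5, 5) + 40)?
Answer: 1645 - 1175*√10 ≈ -2070.7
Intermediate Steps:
Y(C, y) = √(C + y)
O(F, z) = F + F*√2*z^(3/2) (O(F, z) = (√(z + z)*F)*z + F = (√(2*z)*F)*z + F = ((√2*√z)*F)*z + F = (F*√2*√z)*z + F = F*√2*z^(3/2) + F = F + F*√2*z^(3/2))
47*(O(-5, 5) + 40) = 47*(-5*(1 + √2*5^(3/2)) + 40) = 47*(-5*(1 + √2*(5*√5)) + 40) = 47*(-5*(1 + 5*√10) + 40) = 47*((-5 - 25*√10) + 40) = 47*(35 - 25*√10) = 1645 - 1175*√10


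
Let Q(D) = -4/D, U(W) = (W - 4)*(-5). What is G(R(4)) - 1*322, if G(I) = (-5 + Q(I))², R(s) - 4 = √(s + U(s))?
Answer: -2609/9 ≈ -289.89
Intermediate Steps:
U(W) = 20 - 5*W (U(W) = (-4 + W)*(-5) = 20 - 5*W)
R(s) = 4 + √(20 - 4*s) (R(s) = 4 + √(s + (20 - 5*s)) = 4 + √(20 - 4*s))
G(I) = (-5 - 4/I)²
G(R(4)) - 1*322 = (4 + 5*(4 + 2*√(5 - 1*4)))²/(4 + 2*√(5 - 1*4))² - 1*322 = (4 + 5*(4 + 2*√(5 - 4)))²/(4 + 2*√(5 - 4))² - 322 = (4 + 5*(4 + 2*√1))²/(4 + 2*√1)² - 322 = (4 + 5*(4 + 2*1))²/(4 + 2*1)² - 322 = (4 + 5*(4 + 2))²/(4 + 2)² - 322 = (4 + 5*6)²/6² - 322 = (4 + 30)²/36 - 322 = (1/36)*34² - 322 = (1/36)*1156 - 322 = 289/9 - 322 = -2609/9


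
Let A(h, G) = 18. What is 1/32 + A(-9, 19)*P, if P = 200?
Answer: 115201/32 ≈ 3600.0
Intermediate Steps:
1/32 + A(-9, 19)*P = 1/32 + 18*200 = 1/32 + 3600 = 115201/32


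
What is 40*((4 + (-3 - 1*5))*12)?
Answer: -1920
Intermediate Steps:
40*((4 + (-3 - 1*5))*12) = 40*((4 + (-3 - 5))*12) = 40*((4 - 8)*12) = 40*(-4*12) = 40*(-48) = -1920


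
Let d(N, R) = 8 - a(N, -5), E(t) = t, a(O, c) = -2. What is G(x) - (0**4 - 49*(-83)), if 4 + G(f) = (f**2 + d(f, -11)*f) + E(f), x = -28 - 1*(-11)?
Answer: -3969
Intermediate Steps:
d(N, R) = 10 (d(N, R) = 8 - 1*(-2) = 8 + 2 = 10)
x = -17 (x = -28 + 11 = -17)
G(f) = -4 + f**2 + 11*f (G(f) = -4 + ((f**2 + 10*f) + f) = -4 + (f**2 + 11*f) = -4 + f**2 + 11*f)
G(x) - (0**4 - 49*(-83)) = (-4 + (-17)**2 + 11*(-17)) - (0**4 - 49*(-83)) = (-4 + 289 - 187) - (0 + 4067) = 98 - 1*4067 = 98 - 4067 = -3969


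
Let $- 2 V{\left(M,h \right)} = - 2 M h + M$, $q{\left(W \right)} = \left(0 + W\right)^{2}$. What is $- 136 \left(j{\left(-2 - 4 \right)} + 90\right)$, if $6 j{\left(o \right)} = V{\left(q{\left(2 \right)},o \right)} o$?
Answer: $-15776$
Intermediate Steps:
$q{\left(W \right)} = W^{2}$
$V{\left(M,h \right)} = - \frac{M}{2} + M h$ ($V{\left(M,h \right)} = - \frac{- 2 M h + M}{2} = - \frac{M - 2 M h}{2} = - \frac{M}{2} + M h$)
$j{\left(o \right)} = \frac{o \left(-2 + 4 o\right)}{6}$ ($j{\left(o \right)} = \frac{2^{2} \left(- \frac{1}{2} + o\right) o}{6} = \frac{4 \left(- \frac{1}{2} + o\right) o}{6} = \frac{\left(-2 + 4 o\right) o}{6} = \frac{o \left(-2 + 4 o\right)}{6}$)
$- 136 \left(j{\left(-2 - 4 \right)} + 90\right) = - 136 \left(\frac{\left(-2 - 4\right) \left(-1 + 2 \left(-2 - 4\right)\right)}{3} + 90\right) = - 136 \left(\frac{1}{3} \left(-6\right) \left(-1 + 2 \left(-6\right)\right) + 90\right) = - 136 \left(\frac{1}{3} \left(-6\right) \left(-1 - 12\right) + 90\right) = - 136 \left(\frac{1}{3} \left(-6\right) \left(-13\right) + 90\right) = - 136 \left(26 + 90\right) = \left(-136\right) 116 = -15776$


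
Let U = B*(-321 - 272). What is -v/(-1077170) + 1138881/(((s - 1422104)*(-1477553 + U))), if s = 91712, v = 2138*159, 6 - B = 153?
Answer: 104801665267033603/332083089279924080 ≈ 0.31559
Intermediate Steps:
B = -147 (B = 6 - 1*153 = 6 - 153 = -147)
v = 339942
U = 87171 (U = -147*(-321 - 272) = -147*(-593) = 87171)
-v/(-1077170) + 1138881/(((s - 1422104)*(-1477553 + U))) = -1*339942/(-1077170) + 1138881/(((91712 - 1422104)*(-1477553 + 87171))) = -339942*(-1/1077170) + 1138881/((-1330392*(-1390382))) = 169971/538585 + 1138881/1849753089744 = 169971/538585 + 1138881*(1/1849753089744) = 169971/538585 + 379627/616584363248 = 104801665267033603/332083089279924080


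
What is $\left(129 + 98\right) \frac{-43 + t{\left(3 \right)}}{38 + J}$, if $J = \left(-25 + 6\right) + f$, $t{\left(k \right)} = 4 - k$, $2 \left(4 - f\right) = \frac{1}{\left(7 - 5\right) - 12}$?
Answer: $- \frac{190680}{461} \approx -413.62$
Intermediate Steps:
$f = \frac{81}{20}$ ($f = 4 - \frac{1}{2 \left(\left(7 - 5\right) - 12\right)} = 4 - \frac{1}{2 \left(2 - 12\right)} = 4 - \frac{1}{2 \left(-10\right)} = 4 - - \frac{1}{20} = 4 + \frac{1}{20} = \frac{81}{20} \approx 4.05$)
$J = - \frac{299}{20}$ ($J = \left(-25 + 6\right) + \frac{81}{20} = -19 + \frac{81}{20} = - \frac{299}{20} \approx -14.95$)
$\left(129 + 98\right) \frac{-43 + t{\left(3 \right)}}{38 + J} = \left(129 + 98\right) \frac{-43 + \left(4 - 3\right)}{38 - \frac{299}{20}} = 227 \frac{-43 + \left(4 - 3\right)}{\frac{461}{20}} = 227 \left(-43 + 1\right) \frac{20}{461} = 227 \left(\left(-42\right) \frac{20}{461}\right) = 227 \left(- \frac{840}{461}\right) = - \frac{190680}{461}$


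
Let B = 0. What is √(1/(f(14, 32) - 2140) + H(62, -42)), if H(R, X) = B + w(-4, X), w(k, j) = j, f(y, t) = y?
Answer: I*√189836918/2126 ≈ 6.4808*I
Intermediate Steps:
H(R, X) = X (H(R, X) = 0 + X = X)
√(1/(f(14, 32) - 2140) + H(62, -42)) = √(1/(14 - 2140) - 42) = √(1/(-2126) - 42) = √(-1/2126 - 42) = √(-89293/2126) = I*√189836918/2126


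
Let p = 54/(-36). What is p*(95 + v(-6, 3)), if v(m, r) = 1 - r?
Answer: -279/2 ≈ -139.50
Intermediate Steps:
p = -3/2 (p = 54*(-1/36) = -3/2 ≈ -1.5000)
p*(95 + v(-6, 3)) = -3*(95 + (1 - 1*3))/2 = -3*(95 + (1 - 3))/2 = -3*(95 - 2)/2 = -3/2*93 = -279/2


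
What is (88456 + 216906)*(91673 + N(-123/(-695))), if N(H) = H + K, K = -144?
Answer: 19424925115636/695 ≈ 2.7950e+10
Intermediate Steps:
N(H) = -144 + H (N(H) = H - 144 = -144 + H)
(88456 + 216906)*(91673 + N(-123/(-695))) = (88456 + 216906)*(91673 + (-144 - 123/(-695))) = 305362*(91673 + (-144 - 123*(-1/695))) = 305362*(91673 + (-144 + 123/695)) = 305362*(91673 - 99957/695) = 305362*(63612778/695) = 19424925115636/695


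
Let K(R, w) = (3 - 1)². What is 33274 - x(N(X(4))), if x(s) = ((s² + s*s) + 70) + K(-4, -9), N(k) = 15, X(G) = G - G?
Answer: 32750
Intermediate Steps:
X(G) = 0
K(R, w) = 4 (K(R, w) = 2² = 4)
x(s) = 74 + 2*s² (x(s) = ((s² + s*s) + 70) + 4 = ((s² + s²) + 70) + 4 = (2*s² + 70) + 4 = (70 + 2*s²) + 4 = 74 + 2*s²)
33274 - x(N(X(4))) = 33274 - (74 + 2*15²) = 33274 - (74 + 2*225) = 33274 - (74 + 450) = 33274 - 1*524 = 33274 - 524 = 32750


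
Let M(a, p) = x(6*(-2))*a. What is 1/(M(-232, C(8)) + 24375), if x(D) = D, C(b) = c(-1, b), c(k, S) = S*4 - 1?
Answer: 1/27159 ≈ 3.6820e-5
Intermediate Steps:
c(k, S) = -1 + 4*S (c(k, S) = 4*S - 1 = -1 + 4*S)
C(b) = -1 + 4*b
M(a, p) = -12*a (M(a, p) = (6*(-2))*a = -12*a)
1/(M(-232, C(8)) + 24375) = 1/(-12*(-232) + 24375) = 1/(2784 + 24375) = 1/27159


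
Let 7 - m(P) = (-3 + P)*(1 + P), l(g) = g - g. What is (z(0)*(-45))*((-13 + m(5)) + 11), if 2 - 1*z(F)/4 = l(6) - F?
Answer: 2520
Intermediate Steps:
l(g) = 0
z(F) = 8 + 4*F (z(F) = 8 - 4*(0 - F) = 8 - (-4)*F = 8 + 4*F)
m(P) = 7 - (1 + P)*(-3 + P) (m(P) = 7 - (-3 + P)*(1 + P) = 7 - (1 + P)*(-3 + P))
(z(0)*(-45))*((-13 + m(5)) + 11) = ((8 + 4*0)*(-45))*((-13 + (10 - 1*5**2 + 2*5)) + 11) = ((8 + 0)*(-45))*((-13 + (10 - 1*25 + 10)) + 11) = (8*(-45))*((-13 + (10 - 25 + 10)) + 11) = -360*((-13 - 5) + 11) = -360*(-18 + 11) = -360*(-7) = 2520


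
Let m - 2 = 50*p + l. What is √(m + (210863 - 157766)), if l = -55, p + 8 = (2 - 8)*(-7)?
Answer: 2*√13686 ≈ 233.97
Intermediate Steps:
p = 34 (p = -8 + (2 - 8)*(-7) = -8 - 6*(-7) = -8 + 42 = 34)
m = 1647 (m = 2 + (50*34 - 55) = 2 + (1700 - 55) = 2 + 1645 = 1647)
√(m + (210863 - 157766)) = √(1647 + (210863 - 157766)) = √(1647 + 53097) = √54744 = 2*√13686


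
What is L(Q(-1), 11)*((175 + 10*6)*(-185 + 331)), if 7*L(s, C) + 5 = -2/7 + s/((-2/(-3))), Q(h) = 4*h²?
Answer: 171550/49 ≈ 3501.0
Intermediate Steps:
L(s, C) = -37/49 + 3*s/14 (L(s, C) = -5/7 + (-2/7 + s/((-2/(-3))))/7 = -5/7 + (-2*⅐ + s/((-2*(-⅓))))/7 = -5/7 + (-2/7 + s/(⅔))/7 = -5/7 + (-2/7 + s*(3/2))/7 = -5/7 + (-2/7 + 3*s/2)/7 = -5/7 + (-2/49 + 3*s/14) = -37/49 + 3*s/14)
L(Q(-1), 11)*((175 + 10*6)*(-185 + 331)) = (-37/49 + 3*(4*(-1)²)/14)*((175 + 10*6)*(-185 + 331)) = (-37/49 + 3*(4*1)/14)*((175 + 60)*146) = (-37/49 + (3/14)*4)*(235*146) = (-37/49 + 6/7)*34310 = (5/49)*34310 = 171550/49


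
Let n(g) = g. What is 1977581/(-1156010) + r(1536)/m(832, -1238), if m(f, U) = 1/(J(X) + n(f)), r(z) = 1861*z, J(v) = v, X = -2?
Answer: 2742693465619219/1156010 ≈ 2.3726e+9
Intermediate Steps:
m(f, U) = 1/(-2 + f)
1977581/(-1156010) + r(1536)/m(832, -1238) = 1977581/(-1156010) + (1861*1536)/(1/(-2 + 832)) = 1977581*(-1/1156010) + 2858496/(1/830) = -1977581/1156010 + 2858496/(1/830) = -1977581/1156010 + 2858496*830 = -1977581/1156010 + 2372551680 = 2742693465619219/1156010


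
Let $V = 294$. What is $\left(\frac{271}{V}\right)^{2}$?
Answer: $\frac{73441}{86436} \approx 0.84966$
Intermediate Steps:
$\left(\frac{271}{V}\right)^{2} = \left(\frac{271}{294}\right)^{2} = \frac{73441}{86436}$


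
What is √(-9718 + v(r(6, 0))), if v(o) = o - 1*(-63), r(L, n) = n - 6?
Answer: I*√9661 ≈ 98.29*I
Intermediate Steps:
r(L, n) = -6 + n
v(o) = 63 + o (v(o) = o + 63 = 63 + o)
√(-9718 + v(r(6, 0))) = √(-9718 + (63 + (-6 + 0))) = √(-9718 + (63 - 6)) = √(-9718 + 57) = √(-9661) = I*√9661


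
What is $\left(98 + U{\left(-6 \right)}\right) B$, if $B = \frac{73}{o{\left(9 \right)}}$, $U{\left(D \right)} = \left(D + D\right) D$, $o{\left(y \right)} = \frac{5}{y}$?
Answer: $22338$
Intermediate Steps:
$U{\left(D \right)} = 2 D^{2}$ ($U{\left(D \right)} = 2 D D = 2 D^{2}$)
$B = \frac{657}{5}$ ($B = \frac{73}{5 \cdot \frac{1}{9}} = \frac{73}{\frac{5}{9}} = 73 \cdot \frac{9}{5} = \frac{657}{5} \approx 131.4$)
$\left(98 + U{\left(-6 \right)}\right) B = \left(98 + 2 \left(-6\right)^{2}\right) \frac{657}{5} = \left(98 + 2 \cdot 36\right) \frac{657}{5} = \left(98 + 72\right) \frac{657}{5} = 170 \cdot \frac{657}{5} = 22338$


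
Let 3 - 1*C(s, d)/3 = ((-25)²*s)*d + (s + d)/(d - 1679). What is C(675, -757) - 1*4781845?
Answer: 387038293293/406 ≈ 9.5330e+8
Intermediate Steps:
C(s, d) = 9 - 1875*d*s - 3*(d + s)/(-1679 + d) (C(s, d) = 9 - 3*(((-25)²*s)*d + (s + d)/(d - 1679)) = 9 - 3*((625*s)*d + (d + s)/(-1679 + d)) = 9 - 3*(625*d*s + (d + s)/(-1679 + d)) = 9 - 3*((d + s)/(-1679 + d) + 625*d*s) = 9 + (-1875*d*s - 3*(d + s)/(-1679 + d)) = 9 - 1875*d*s - 3*(d + s)/(-1679 + d))
C(675, -757) - 1*4781845 = 3*(-5037 - 1*675 + 2*(-757) - 625*675*(-757)² + 1049375*(-757)*675)/(-1679 - 757) - 1*4781845 = 3*(-5037 - 675 - 1514 - 625*675*573049 - 536204390625)/(-2436) - 4781845 = 3*(-1/2436)*(-5037 - 675 - 1514 - 241755046875 - 536204390625) - 4781845 = 3*(-1/2436)*(-777959444726) - 4781845 = 388979722363/406 - 4781845 = 387038293293/406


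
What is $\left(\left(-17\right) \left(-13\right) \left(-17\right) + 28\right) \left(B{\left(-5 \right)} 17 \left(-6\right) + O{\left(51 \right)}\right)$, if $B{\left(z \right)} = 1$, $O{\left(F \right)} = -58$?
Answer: $596640$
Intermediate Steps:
$\left(\left(-17\right) \left(-13\right) \left(-17\right) + 28\right) \left(B{\left(-5 \right)} 17 \left(-6\right) + O{\left(51 \right)}\right) = \left(\left(-17\right) \left(-13\right) \left(-17\right) + 28\right) \left(1 \cdot 17 \left(-6\right) - 58\right) = \left(221 \left(-17\right) + 28\right) \left(17 \left(-6\right) - 58\right) = \left(-3757 + 28\right) \left(-102 - 58\right) = \left(-3729\right) \left(-160\right) = 596640$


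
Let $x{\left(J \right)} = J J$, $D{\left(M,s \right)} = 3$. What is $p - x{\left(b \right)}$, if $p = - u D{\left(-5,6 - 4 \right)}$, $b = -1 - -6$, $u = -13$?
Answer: $14$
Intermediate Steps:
$b = 5$ ($b = -1 + 6 = 5$)
$p = 39$ ($p = \left(-1\right) \left(-13\right) 3 = 13 \cdot 3 = 39$)
$x{\left(J \right)} = J^{2}$
$p - x{\left(b \right)} = 39 - 5^{2} = 39 - 25 = 14$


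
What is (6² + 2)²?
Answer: 1444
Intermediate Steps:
(6² + 2)² = (36 + 2)² = 38² = 1444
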